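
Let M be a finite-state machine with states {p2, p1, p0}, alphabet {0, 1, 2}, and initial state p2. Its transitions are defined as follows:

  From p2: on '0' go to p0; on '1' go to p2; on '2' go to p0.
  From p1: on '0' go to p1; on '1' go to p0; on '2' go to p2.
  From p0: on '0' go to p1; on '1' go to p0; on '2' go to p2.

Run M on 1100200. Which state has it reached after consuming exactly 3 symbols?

Trace: p2 -1-> p2 -1-> p2 -0-> p0
After 3 symbols: p0.

p0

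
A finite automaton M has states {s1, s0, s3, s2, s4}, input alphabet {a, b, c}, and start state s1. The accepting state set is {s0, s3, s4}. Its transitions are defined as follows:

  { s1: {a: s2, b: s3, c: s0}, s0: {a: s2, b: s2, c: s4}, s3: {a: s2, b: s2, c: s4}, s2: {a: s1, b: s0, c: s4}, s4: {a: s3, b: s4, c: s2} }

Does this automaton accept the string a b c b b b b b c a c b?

start at s1
read 'a': s1 → s2
read 'b': s2 → s0
read 'c': s0 → s4
read 'b': s4 → s4
read 'b': s4 → s4
read 'b': s4 → s4
read 'b': s4 → s4
read 'b': s4 → s4
read 'c': s4 → s2
read 'a': s2 → s1
read 'c': s1 → s0
read 'b': s0 → s2
End state s2 is not accepting.

No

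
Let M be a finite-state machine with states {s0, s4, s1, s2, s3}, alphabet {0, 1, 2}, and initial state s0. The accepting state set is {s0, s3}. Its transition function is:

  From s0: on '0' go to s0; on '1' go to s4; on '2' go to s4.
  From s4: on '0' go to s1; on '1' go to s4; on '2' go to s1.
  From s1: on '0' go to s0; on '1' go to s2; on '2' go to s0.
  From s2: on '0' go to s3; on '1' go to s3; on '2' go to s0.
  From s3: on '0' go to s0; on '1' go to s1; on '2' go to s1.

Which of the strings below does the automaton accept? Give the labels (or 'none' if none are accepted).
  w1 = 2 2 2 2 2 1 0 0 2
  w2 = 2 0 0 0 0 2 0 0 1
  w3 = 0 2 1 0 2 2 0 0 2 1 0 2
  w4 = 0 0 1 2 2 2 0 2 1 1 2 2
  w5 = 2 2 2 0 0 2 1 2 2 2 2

w3, w4

w1:
  start at s0
  read '2': s0 → s4
  read '2': s4 → s1
  read '2': s1 → s0
  read '2': s0 → s4
  read '2': s4 → s1
  read '1': s1 → s2
  read '0': s2 → s3
  read '0': s3 → s0
  read '2': s0 → s4
  end s4, rejected
w2:
  start at s0
  read '2': s0 → s4
  read '0': s4 → s1
  read '0': s1 → s0
  read '0': s0 → s0
  read '0': s0 → s0
  read '2': s0 → s4
  read '0': s4 → s1
  read '0': s1 → s0
  read '1': s0 → s4
  end s4, rejected
w3:
  start at s0
  read '0': s0 → s0
  read '2': s0 → s4
  read '1': s4 → s4
  read '0': s4 → s1
  read '2': s1 → s0
  read '2': s0 → s4
  read '0': s4 → s1
  read '0': s1 → s0
  read '2': s0 → s4
  read '1': s4 → s4
  read '0': s4 → s1
  read '2': s1 → s0
  end s0, accepted
w4:
  start at s0
  read '0': s0 → s0
  read '0': s0 → s0
  read '1': s0 → s4
  read '2': s4 → s1
  read '2': s1 → s0
  read '2': s0 → s4
  read '0': s4 → s1
  read '2': s1 → s0
  read '1': s0 → s4
  read '1': s4 → s4
  read '2': s4 → s1
  read '2': s1 → s0
  end s0, accepted
w5:
  start at s0
  read '2': s0 → s4
  read '2': s4 → s1
  read '2': s1 → s0
  read '0': s0 → s0
  read '0': s0 → s0
  read '2': s0 → s4
  read '1': s4 → s4
  read '2': s4 → s1
  read '2': s1 → s0
  read '2': s0 → s4
  read '2': s4 → s1
  end s1, rejected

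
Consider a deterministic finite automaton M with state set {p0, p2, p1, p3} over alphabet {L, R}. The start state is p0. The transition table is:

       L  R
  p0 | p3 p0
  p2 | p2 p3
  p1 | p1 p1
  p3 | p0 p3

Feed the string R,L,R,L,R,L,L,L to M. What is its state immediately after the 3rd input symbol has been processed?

p0 → p0 → p3 → p3
After 3 symbols: p3.

p3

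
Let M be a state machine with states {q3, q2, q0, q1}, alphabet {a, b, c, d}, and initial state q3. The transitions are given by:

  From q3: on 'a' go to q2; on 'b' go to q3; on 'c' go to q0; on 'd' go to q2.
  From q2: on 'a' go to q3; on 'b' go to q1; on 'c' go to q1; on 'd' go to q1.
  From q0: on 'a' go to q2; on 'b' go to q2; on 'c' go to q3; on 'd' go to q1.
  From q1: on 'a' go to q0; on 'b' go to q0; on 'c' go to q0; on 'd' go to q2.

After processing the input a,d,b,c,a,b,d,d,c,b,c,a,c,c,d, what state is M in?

q1

start at q3
read 'a': q3 → q2
read 'd': q2 → q1
read 'b': q1 → q0
read 'c': q0 → q3
read 'a': q3 → q2
read 'b': q2 → q1
read 'd': q1 → q2
read 'd': q2 → q1
read 'c': q1 → q0
read 'b': q0 → q2
read 'c': q2 → q1
read 'a': q1 → q0
read 'c': q0 → q3
read 'c': q3 → q0
read 'd': q0 → q1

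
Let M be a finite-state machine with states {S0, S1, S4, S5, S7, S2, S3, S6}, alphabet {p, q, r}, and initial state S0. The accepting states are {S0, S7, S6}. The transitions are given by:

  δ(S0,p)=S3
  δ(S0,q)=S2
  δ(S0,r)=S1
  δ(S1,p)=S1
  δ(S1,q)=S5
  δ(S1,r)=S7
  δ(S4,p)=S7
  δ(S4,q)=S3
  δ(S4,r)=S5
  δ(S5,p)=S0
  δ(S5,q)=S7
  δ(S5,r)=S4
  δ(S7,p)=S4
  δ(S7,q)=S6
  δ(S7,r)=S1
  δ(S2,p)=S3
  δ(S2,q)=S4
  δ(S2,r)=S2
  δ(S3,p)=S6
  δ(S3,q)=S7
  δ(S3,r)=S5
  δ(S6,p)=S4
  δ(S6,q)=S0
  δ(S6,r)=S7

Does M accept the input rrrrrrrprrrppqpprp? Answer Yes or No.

No

Trace: S0 -r-> S1 -r-> S7 -r-> S1 -r-> S7 -r-> S1 -r-> S7 -r-> S1 -p-> S1 -r-> S7 -r-> S1 -r-> S7 -p-> S4 -p-> S7 -q-> S6 -p-> S4 -p-> S7 -r-> S1 -p-> S1
End state S1 is not accepting.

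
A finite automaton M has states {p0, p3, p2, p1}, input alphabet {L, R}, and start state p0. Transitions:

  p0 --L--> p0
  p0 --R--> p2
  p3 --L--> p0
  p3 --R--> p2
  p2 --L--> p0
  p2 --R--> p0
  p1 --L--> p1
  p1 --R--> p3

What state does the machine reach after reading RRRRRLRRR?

start at p0
read 'R': p0 → p2
read 'R': p2 → p0
read 'R': p0 → p2
read 'R': p2 → p0
read 'R': p0 → p2
read 'L': p2 → p0
read 'R': p0 → p2
read 'R': p2 → p0
read 'R': p0 → p2

p2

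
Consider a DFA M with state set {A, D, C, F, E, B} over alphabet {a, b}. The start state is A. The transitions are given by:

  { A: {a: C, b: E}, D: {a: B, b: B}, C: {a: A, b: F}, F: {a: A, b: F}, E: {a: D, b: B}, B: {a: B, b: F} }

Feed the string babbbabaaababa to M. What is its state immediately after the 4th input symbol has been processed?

Trace: A -b-> E -a-> D -b-> B -b-> F
After 4 symbols: F.

F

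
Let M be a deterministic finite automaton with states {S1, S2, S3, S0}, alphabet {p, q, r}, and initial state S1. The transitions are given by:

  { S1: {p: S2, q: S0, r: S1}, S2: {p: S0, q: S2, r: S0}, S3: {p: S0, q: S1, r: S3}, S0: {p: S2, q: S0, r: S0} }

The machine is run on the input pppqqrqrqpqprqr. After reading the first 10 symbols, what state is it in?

start at S1
read 'p': S1 → S2
read 'p': S2 → S0
read 'p': S0 → S2
read 'q': S2 → S2
read 'q': S2 → S2
read 'r': S2 → S0
read 'q': S0 → S0
read 'r': S0 → S0
read 'q': S0 → S0
read 'p': S0 → S2
After 10 symbols: S2.

S2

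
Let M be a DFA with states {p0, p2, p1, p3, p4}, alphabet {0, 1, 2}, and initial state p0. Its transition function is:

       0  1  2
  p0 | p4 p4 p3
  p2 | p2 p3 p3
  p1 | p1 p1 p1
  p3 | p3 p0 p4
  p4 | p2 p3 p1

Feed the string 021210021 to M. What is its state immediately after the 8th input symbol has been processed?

p1

start at p0
read '0': p0 → p4
read '2': p4 → p1
read '1': p1 → p1
read '2': p1 → p1
read '1': p1 → p1
read '0': p1 → p1
read '0': p1 → p1
read '2': p1 → p1
After 8 symbols: p1.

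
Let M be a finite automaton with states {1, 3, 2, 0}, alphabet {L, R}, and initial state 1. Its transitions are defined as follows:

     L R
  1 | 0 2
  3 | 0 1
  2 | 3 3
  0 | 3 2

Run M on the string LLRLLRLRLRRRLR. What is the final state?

Trace: 1 -L-> 0 -L-> 3 -R-> 1 -L-> 0 -L-> 3 -R-> 1 -L-> 0 -R-> 2 -L-> 3 -R-> 1 -R-> 2 -R-> 3 -L-> 0 -R-> 2

2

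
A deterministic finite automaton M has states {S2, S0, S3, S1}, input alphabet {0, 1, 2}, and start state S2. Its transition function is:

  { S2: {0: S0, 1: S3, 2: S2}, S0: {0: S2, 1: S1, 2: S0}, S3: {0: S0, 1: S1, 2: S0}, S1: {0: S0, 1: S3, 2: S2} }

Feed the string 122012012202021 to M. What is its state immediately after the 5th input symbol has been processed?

S3

start at S2
read '1': S2 → S3
read '2': S3 → S0
read '2': S0 → S0
read '0': S0 → S2
read '1': S2 → S3
After 5 symbols: S3.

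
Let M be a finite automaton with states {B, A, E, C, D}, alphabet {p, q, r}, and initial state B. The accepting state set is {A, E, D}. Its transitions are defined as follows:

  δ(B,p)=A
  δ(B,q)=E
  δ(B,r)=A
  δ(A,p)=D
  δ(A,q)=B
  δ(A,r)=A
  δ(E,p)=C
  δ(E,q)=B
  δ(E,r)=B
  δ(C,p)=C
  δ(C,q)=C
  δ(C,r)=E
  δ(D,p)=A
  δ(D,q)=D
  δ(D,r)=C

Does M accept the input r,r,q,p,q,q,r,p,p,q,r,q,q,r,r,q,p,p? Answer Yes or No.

Trace: B -r-> A -r-> A -q-> B -p-> A -q-> B -q-> E -r-> B -p-> A -p-> D -q-> D -r-> C -q-> C -q-> C -r-> E -r-> B -q-> E -p-> C -p-> C
End state C is not accepting.

No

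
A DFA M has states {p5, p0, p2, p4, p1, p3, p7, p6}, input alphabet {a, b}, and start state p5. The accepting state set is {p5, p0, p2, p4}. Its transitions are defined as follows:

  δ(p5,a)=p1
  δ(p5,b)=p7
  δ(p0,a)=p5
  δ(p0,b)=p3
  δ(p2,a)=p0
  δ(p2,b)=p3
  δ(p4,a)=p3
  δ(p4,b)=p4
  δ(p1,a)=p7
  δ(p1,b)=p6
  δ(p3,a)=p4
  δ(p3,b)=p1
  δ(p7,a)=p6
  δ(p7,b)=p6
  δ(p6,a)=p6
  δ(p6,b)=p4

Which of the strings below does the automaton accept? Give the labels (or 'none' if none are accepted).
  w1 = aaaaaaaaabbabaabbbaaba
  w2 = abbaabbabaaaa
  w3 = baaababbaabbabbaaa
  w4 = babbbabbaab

w1: Trace: p5 -a-> p1 -a-> p7 -a-> p6 -a-> p6 -a-> p6 -a-> p6 -a-> p6 -a-> p6 -a-> p6 -b-> p4 -b-> p4 -a-> p3 -b-> p1 -a-> p7 -a-> p6 -b-> p4 -b-> p4 -b-> p4 -a-> p3 -a-> p4 -b-> p4 -a-> p3  → end p3, rejected
w2: Trace: p5 -a-> p1 -b-> p6 -b-> p4 -a-> p3 -a-> p4 -b-> p4 -b-> p4 -a-> p3 -b-> p1 -a-> p7 -a-> p6 -a-> p6 -a-> p6  → end p6, rejected
w3: Trace: p5 -b-> p7 -a-> p6 -a-> p6 -a-> p6 -b-> p4 -a-> p3 -b-> p1 -b-> p6 -a-> p6 -a-> p6 -b-> p4 -b-> p4 -a-> p3 -b-> p1 -b-> p6 -a-> p6 -a-> p6 -a-> p6  → end p6, rejected
w4: Trace: p5 -b-> p7 -a-> p6 -b-> p4 -b-> p4 -b-> p4 -a-> p3 -b-> p1 -b-> p6 -a-> p6 -a-> p6 -b-> p4  → end p4, accepted

w4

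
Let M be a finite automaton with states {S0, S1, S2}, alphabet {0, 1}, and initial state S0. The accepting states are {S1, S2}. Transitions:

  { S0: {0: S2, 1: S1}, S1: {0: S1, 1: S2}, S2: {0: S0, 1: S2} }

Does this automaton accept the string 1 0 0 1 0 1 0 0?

Yes

S0 → S1 → S1 → S1 → S2 → S0 → S1 → S1 → S1
End state S1 is accepting.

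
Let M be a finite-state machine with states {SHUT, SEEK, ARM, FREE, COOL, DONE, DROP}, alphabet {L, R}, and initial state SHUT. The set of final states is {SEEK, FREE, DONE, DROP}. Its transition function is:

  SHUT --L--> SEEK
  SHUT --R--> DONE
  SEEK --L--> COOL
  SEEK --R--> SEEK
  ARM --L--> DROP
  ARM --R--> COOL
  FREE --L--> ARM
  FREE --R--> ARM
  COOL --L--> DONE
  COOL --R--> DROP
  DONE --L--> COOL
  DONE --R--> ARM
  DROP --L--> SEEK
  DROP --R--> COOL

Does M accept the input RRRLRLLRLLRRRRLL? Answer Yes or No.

No

Trace: SHUT -R-> DONE -R-> ARM -R-> COOL -L-> DONE -R-> ARM -L-> DROP -L-> SEEK -R-> SEEK -L-> COOL -L-> DONE -R-> ARM -R-> COOL -R-> DROP -R-> COOL -L-> DONE -L-> COOL
End state COOL is not accepting.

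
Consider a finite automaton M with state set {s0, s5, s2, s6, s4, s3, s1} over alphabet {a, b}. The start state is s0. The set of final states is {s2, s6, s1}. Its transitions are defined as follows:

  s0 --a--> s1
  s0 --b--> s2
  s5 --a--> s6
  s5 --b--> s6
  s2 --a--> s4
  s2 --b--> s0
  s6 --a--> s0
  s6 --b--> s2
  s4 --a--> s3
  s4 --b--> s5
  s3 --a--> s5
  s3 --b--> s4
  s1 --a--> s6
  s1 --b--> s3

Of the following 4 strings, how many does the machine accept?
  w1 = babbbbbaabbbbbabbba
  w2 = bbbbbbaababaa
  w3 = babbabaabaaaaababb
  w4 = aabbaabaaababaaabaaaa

2

w1: Trace: s0 -b-> s2 -a-> s4 -b-> s5 -b-> s6 -b-> s2 -b-> s0 -b-> s2 -a-> s4 -a-> s3 -b-> s4 -b-> s5 -b-> s6 -b-> s2 -b-> s0 -a-> s1 -b-> s3 -b-> s4 -b-> s5 -a-> s6  → end s6, accepted
w2: Trace: s0 -b-> s2 -b-> s0 -b-> s2 -b-> s0 -b-> s2 -b-> s0 -a-> s1 -a-> s6 -b-> s2 -a-> s4 -b-> s5 -a-> s6 -a-> s0  → end s0, rejected
w3: Trace: s0 -b-> s2 -a-> s4 -b-> s5 -b-> s6 -a-> s0 -b-> s2 -a-> s4 -a-> s3 -b-> s4 -a-> s3 -a-> s5 -a-> s6 -a-> s0 -a-> s1 -b-> s3 -a-> s5 -b-> s6 -b-> s2  → end s2, accepted
w4: Trace: s0 -a-> s1 -a-> s6 -b-> s2 -b-> s0 -a-> s1 -a-> s6 -b-> s2 -a-> s4 -a-> s3 -a-> s5 -b-> s6 -a-> s0 -b-> s2 -a-> s4 -a-> s3 -a-> s5 -b-> s6 -a-> s0 -a-> s1 -a-> s6 -a-> s0  → end s0, rejected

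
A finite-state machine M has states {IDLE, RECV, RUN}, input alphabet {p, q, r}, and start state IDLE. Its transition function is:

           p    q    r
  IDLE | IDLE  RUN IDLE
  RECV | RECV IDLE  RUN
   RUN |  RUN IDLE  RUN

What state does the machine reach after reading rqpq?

IDLE → IDLE → RUN → RUN → IDLE

IDLE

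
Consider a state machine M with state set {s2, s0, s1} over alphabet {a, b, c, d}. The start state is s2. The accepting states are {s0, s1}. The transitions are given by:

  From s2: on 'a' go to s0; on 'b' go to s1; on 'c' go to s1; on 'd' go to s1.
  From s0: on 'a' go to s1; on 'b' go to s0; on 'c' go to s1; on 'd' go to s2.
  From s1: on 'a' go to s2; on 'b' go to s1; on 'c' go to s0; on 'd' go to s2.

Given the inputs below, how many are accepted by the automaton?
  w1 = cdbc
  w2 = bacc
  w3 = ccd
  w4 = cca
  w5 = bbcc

w1: s2 → s1 → s2 → s1 → s0  → end s0, accepted
w2: s2 → s1 → s2 → s1 → s0  → end s0, accepted
w3: s2 → s1 → s0 → s2  → end s2, rejected
w4: s2 → s1 → s0 → s1  → end s1, accepted
w5: s2 → s1 → s1 → s0 → s1  → end s1, accepted

4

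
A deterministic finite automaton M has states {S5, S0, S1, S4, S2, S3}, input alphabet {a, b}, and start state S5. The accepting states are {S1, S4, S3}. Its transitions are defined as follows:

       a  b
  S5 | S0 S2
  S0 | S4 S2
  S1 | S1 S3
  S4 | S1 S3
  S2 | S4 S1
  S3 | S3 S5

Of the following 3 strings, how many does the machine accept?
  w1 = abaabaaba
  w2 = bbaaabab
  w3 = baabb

0

w1: Trace: S5 -a-> S0 -b-> S2 -a-> S4 -a-> S1 -b-> S3 -a-> S3 -a-> S3 -b-> S5 -a-> S0  → end S0, rejected
w2: Trace: S5 -b-> S2 -b-> S1 -a-> S1 -a-> S1 -a-> S1 -b-> S3 -a-> S3 -b-> S5  → end S5, rejected
w3: Trace: S5 -b-> S2 -a-> S4 -a-> S1 -b-> S3 -b-> S5  → end S5, rejected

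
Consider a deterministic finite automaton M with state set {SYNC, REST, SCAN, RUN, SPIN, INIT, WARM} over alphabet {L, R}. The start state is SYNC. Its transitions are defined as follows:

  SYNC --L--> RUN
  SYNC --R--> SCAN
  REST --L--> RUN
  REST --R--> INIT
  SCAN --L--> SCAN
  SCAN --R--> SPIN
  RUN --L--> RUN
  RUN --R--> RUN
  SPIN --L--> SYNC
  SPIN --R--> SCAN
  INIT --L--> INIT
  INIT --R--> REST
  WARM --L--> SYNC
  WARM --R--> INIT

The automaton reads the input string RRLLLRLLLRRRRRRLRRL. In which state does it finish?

RUN

Trace: SYNC -R-> SCAN -R-> SPIN -L-> SYNC -L-> RUN -L-> RUN -R-> RUN -L-> RUN -L-> RUN -L-> RUN -R-> RUN -R-> RUN -R-> RUN -R-> RUN -R-> RUN -R-> RUN -L-> RUN -R-> RUN -R-> RUN -L-> RUN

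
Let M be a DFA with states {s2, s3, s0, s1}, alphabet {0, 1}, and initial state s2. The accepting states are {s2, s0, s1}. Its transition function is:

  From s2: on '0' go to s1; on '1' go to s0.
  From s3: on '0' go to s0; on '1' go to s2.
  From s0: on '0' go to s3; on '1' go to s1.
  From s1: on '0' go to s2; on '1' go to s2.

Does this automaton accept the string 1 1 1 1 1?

start at s2
read '1': s2 → s0
read '1': s0 → s1
read '1': s1 → s2
read '1': s2 → s0
read '1': s0 → s1
End state s1 is accepting.

Yes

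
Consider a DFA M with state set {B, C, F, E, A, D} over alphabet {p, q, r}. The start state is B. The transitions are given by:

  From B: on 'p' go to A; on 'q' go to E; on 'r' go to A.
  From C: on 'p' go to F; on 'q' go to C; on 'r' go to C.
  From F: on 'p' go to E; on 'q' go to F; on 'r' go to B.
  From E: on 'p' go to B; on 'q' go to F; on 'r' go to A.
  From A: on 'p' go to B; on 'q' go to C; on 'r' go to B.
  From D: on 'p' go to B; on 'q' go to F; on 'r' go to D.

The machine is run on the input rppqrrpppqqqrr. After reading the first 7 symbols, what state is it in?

Trace: B -r-> A -p-> B -p-> A -q-> C -r-> C -r-> C -p-> F
After 7 symbols: F.

F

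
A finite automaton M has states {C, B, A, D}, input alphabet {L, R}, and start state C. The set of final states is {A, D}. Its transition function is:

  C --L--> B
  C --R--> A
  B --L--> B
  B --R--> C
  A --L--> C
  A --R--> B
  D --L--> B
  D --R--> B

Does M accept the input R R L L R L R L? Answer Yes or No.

Trace: C -R-> A -R-> B -L-> B -L-> B -R-> C -L-> B -R-> C -L-> B
End state B is not accepting.

No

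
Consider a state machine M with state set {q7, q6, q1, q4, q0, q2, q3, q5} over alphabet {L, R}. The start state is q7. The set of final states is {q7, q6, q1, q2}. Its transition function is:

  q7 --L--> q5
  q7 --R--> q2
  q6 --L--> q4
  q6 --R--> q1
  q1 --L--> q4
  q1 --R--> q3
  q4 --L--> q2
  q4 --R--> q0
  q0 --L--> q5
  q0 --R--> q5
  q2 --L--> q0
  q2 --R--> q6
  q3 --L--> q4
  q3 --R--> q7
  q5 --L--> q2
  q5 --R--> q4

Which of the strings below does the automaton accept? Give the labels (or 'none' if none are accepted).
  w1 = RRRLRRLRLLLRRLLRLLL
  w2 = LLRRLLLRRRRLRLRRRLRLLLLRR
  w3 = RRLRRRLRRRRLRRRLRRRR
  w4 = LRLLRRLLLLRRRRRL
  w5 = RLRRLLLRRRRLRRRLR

w1: Trace: q7 -R-> q2 -R-> q6 -R-> q1 -L-> q4 -R-> q0 -R-> q5 -L-> q2 -R-> q6 -L-> q4 -L-> q2 -L-> q0 -R-> q5 -R-> q4 -L-> q2 -L-> q0 -R-> q5 -L-> q2 -L-> q0 -L-> q5  → end q5, rejected
w2: Trace: q7 -L-> q5 -L-> q2 -R-> q6 -R-> q1 -L-> q4 -L-> q2 -L-> q0 -R-> q5 -R-> q4 -R-> q0 -R-> q5 -L-> q2 -R-> q6 -L-> q4 -R-> q0 -R-> q5 -R-> q4 -L-> q2 -R-> q6 -L-> q4 -L-> q2 -L-> q0 -L-> q5 -R-> q4 -R-> q0  → end q0, rejected
w3: Trace: q7 -R-> q2 -R-> q6 -L-> q4 -R-> q0 -R-> q5 -R-> q4 -L-> q2 -R-> q6 -R-> q1 -R-> q3 -R-> q7 -L-> q5 -R-> q4 -R-> q0 -R-> q5 -L-> q2 -R-> q6 -R-> q1 -R-> q3 -R-> q7  → end q7, accepted
w4: Trace: q7 -L-> q5 -R-> q4 -L-> q2 -L-> q0 -R-> q5 -R-> q4 -L-> q2 -L-> q0 -L-> q5 -L-> q2 -R-> q6 -R-> q1 -R-> q3 -R-> q7 -R-> q2 -L-> q0  → end q0, rejected
w5: Trace: q7 -R-> q2 -L-> q0 -R-> q5 -R-> q4 -L-> q2 -L-> q0 -L-> q5 -R-> q4 -R-> q0 -R-> q5 -R-> q4 -L-> q2 -R-> q6 -R-> q1 -R-> q3 -L-> q4 -R-> q0  → end q0, rejected

w3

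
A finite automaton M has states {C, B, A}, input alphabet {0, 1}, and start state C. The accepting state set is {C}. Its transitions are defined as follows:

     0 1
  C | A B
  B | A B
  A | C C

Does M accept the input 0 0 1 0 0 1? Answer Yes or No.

No

Trace: C -0-> A -0-> C -1-> B -0-> A -0-> C -1-> B
End state B is not accepting.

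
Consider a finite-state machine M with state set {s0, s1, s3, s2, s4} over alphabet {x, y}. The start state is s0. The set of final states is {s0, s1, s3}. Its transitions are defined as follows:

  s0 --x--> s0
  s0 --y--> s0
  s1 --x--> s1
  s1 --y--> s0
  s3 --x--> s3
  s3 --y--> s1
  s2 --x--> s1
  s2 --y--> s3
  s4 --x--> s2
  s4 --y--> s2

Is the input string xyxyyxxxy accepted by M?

Trace: s0 -x-> s0 -y-> s0 -x-> s0 -y-> s0 -y-> s0 -x-> s0 -x-> s0 -x-> s0 -y-> s0
End state s0 is accepting.

Yes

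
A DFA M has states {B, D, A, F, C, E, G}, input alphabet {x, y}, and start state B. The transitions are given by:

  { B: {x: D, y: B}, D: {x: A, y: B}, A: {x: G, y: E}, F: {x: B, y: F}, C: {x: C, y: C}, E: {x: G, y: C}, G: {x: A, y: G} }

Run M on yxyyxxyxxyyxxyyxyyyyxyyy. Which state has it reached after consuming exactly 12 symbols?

start at B
read 'y': B → B
read 'x': B → D
read 'y': D → B
read 'y': B → B
read 'x': B → D
read 'x': D → A
read 'y': A → E
read 'x': E → G
read 'x': G → A
read 'y': A → E
read 'y': E → C
read 'x': C → C
After 12 symbols: C.

C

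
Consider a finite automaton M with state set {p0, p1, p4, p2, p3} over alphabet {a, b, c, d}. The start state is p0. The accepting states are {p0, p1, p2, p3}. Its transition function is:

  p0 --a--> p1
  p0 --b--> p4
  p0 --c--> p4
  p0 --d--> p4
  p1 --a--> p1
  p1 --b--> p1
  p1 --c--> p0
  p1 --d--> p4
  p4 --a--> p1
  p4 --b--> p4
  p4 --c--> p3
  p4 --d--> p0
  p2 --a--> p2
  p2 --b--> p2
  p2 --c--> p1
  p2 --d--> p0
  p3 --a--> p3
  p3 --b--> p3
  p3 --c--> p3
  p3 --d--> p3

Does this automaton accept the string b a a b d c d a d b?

Yes

Trace: p0 -b-> p4 -a-> p1 -a-> p1 -b-> p1 -d-> p4 -c-> p3 -d-> p3 -a-> p3 -d-> p3 -b-> p3
End state p3 is accepting.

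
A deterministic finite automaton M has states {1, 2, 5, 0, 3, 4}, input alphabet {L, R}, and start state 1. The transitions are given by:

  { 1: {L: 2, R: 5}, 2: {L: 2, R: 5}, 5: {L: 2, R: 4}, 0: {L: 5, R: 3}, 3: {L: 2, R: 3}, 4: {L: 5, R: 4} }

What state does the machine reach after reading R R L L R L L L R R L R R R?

4

Trace: 1 -R-> 5 -R-> 4 -L-> 5 -L-> 2 -R-> 5 -L-> 2 -L-> 2 -L-> 2 -R-> 5 -R-> 4 -L-> 5 -R-> 4 -R-> 4 -R-> 4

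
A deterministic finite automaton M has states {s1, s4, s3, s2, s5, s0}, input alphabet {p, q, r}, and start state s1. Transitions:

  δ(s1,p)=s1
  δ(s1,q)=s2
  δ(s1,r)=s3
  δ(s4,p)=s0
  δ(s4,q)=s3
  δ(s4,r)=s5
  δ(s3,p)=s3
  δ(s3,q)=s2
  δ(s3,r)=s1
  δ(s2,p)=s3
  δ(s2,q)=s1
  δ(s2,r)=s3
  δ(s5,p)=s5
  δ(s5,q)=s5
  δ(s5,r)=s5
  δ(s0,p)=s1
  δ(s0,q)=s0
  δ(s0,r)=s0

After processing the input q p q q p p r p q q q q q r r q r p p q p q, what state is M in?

start at s1
read 'q': s1 → s2
read 'p': s2 → s3
read 'q': s3 → s2
read 'q': s2 → s1
read 'p': s1 → s1
read 'p': s1 → s1
read 'r': s1 → s3
read 'p': s3 → s3
read 'q': s3 → s2
read 'q': s2 → s1
read 'q': s1 → s2
read 'q': s2 → s1
read 'q': s1 → s2
read 'r': s2 → s3
read 'r': s3 → s1
read 'q': s1 → s2
read 'r': s2 → s3
read 'p': s3 → s3
read 'p': s3 → s3
read 'q': s3 → s2
read 'p': s2 → s3
read 'q': s3 → s2

s2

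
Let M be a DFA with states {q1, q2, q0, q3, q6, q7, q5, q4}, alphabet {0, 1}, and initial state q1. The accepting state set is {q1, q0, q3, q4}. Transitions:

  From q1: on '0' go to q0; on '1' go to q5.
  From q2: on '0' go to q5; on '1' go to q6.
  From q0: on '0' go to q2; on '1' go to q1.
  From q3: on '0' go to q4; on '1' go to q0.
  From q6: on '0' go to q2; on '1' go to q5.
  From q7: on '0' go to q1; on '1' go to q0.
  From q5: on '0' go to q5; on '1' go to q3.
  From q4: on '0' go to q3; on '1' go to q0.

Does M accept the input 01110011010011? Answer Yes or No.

No

q1 → q0 → q1 → q5 → q3 → q4 → q3 → q0 → q1 → q0 → q1 → q0 → q2 → q6 → q5
End state q5 is not accepting.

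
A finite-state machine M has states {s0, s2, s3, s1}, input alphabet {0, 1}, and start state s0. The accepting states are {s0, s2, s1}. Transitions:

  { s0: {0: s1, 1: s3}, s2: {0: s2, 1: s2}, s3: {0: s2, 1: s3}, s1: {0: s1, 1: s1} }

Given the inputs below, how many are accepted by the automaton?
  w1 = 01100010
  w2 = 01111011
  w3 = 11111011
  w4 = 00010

w1: s0 → s1 → s1 → s1 → s1 → s1 → s1 → s1 → s1  → end s1, accepted
w2: s0 → s1 → s1 → s1 → s1 → s1 → s1 → s1 → s1  → end s1, accepted
w3: s0 → s3 → s3 → s3 → s3 → s3 → s2 → s2 → s2  → end s2, accepted
w4: s0 → s1 → s1 → s1 → s1 → s1  → end s1, accepted

4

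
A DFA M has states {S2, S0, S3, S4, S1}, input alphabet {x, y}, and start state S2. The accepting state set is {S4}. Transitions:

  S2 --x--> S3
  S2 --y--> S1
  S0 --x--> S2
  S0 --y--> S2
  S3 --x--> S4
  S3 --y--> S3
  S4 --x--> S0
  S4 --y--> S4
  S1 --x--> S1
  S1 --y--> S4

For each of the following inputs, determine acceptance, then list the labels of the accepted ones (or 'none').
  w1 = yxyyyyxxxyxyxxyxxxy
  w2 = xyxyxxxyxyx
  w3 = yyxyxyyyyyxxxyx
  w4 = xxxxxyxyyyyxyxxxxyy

w1, w4

w1:
  start at S2
  read 'y': S2 → S1
  read 'x': S1 → S1
  read 'y': S1 → S4
  read 'y': S4 → S4
  read 'y': S4 → S4
  read 'y': S4 → S4
  read 'x': S4 → S0
  read 'x': S0 → S2
  read 'x': S2 → S3
  read 'y': S3 → S3
  read 'x': S3 → S4
  read 'y': S4 → S4
  read 'x': S4 → S0
  read 'x': S0 → S2
  read 'y': S2 → S1
  read 'x': S1 → S1
  read 'x': S1 → S1
  read 'x': S1 → S1
  read 'y': S1 → S4
  end S4, accepted
w2:
  start at S2
  read 'x': S2 → S3
  read 'y': S3 → S3
  read 'x': S3 → S4
  read 'y': S4 → S4
  read 'x': S4 → S0
  read 'x': S0 → S2
  read 'x': S2 → S3
  read 'y': S3 → S3
  read 'x': S3 → S4
  read 'y': S4 → S4
  read 'x': S4 → S0
  end S0, rejected
w3:
  start at S2
  read 'y': S2 → S1
  read 'y': S1 → S4
  read 'x': S4 → S0
  read 'y': S0 → S2
  read 'x': S2 → S3
  read 'y': S3 → S3
  read 'y': S3 → S3
  read 'y': S3 → S3
  read 'y': S3 → S3
  read 'y': S3 → S3
  read 'x': S3 → S4
  read 'x': S4 → S0
  read 'x': S0 → S2
  read 'y': S2 → S1
  read 'x': S1 → S1
  end S1, rejected
w4:
  start at S2
  read 'x': S2 → S3
  read 'x': S3 → S4
  read 'x': S4 → S0
  read 'x': S0 → S2
  read 'x': S2 → S3
  read 'y': S3 → S3
  read 'x': S3 → S4
  read 'y': S4 → S4
  read 'y': S4 → S4
  read 'y': S4 → S4
  read 'y': S4 → S4
  read 'x': S4 → S0
  read 'y': S0 → S2
  read 'x': S2 → S3
  read 'x': S3 → S4
  read 'x': S4 → S0
  read 'x': S0 → S2
  read 'y': S2 → S1
  read 'y': S1 → S4
  end S4, accepted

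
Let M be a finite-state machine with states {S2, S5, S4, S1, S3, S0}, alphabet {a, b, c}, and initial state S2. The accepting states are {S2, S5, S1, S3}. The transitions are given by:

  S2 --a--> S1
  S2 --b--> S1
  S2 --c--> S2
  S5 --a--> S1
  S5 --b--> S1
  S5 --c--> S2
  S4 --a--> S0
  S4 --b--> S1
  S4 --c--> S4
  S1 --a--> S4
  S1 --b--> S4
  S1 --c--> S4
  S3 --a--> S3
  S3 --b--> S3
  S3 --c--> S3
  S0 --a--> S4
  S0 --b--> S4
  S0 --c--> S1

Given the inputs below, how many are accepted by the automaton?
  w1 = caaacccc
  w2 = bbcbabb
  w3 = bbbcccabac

w1:
  start at S2
  read 'c': S2 → S2
  read 'a': S2 → S1
  read 'a': S1 → S4
  read 'a': S4 → S0
  read 'c': S0 → S1
  read 'c': S1 → S4
  read 'c': S4 → S4
  read 'c': S4 → S4
  end S4, rejected
w2:
  start at S2
  read 'b': S2 → S1
  read 'b': S1 → S4
  read 'c': S4 → S4
  read 'b': S4 → S1
  read 'a': S1 → S4
  read 'b': S4 → S1
  read 'b': S1 → S4
  end S4, rejected
w3:
  start at S2
  read 'b': S2 → S1
  read 'b': S1 → S4
  read 'b': S4 → S1
  read 'c': S1 → S4
  read 'c': S4 → S4
  read 'c': S4 → S4
  read 'a': S4 → S0
  read 'b': S0 → S4
  read 'a': S4 → S0
  read 'c': S0 → S1
  end S1, accepted

1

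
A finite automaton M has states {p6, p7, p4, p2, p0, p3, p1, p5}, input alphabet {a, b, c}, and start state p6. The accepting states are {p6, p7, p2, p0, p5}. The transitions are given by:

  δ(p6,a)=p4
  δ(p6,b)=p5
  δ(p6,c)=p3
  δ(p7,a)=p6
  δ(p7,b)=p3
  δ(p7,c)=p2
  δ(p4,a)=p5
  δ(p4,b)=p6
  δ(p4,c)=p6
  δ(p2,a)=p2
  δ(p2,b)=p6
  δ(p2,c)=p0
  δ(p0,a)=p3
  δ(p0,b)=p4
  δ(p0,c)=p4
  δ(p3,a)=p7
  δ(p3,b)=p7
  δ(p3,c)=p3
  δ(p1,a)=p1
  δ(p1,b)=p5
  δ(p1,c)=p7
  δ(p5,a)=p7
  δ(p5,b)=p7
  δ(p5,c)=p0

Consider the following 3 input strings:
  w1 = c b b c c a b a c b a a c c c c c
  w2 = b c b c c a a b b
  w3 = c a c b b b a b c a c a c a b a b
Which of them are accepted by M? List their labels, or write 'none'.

w2, w3

w1: p6 → p3 → p7 → p3 → p3 → p3 → p7 → p3 → p7 → p2 → p6 → p4 → p5 → p0 → p4 → p6 → p3 → p3  → end p3, rejected
w2: p6 → p5 → p0 → p4 → p6 → p3 → p7 → p6 → p5 → p7  → end p7, accepted
w3: p6 → p3 → p7 → p2 → p6 → p5 → p7 → p6 → p5 → p0 → p3 → p3 → p7 → p2 → p2 → p6 → p4 → p6  → end p6, accepted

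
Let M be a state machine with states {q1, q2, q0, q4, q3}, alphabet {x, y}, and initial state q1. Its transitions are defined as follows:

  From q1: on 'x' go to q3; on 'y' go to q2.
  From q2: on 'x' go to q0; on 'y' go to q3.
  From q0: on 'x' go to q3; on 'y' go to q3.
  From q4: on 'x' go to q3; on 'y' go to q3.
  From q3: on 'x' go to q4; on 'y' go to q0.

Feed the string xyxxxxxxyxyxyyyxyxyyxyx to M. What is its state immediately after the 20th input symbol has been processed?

q0

Trace: q1 -x-> q3 -y-> q0 -x-> q3 -x-> q4 -x-> q3 -x-> q4 -x-> q3 -x-> q4 -y-> q3 -x-> q4 -y-> q3 -x-> q4 -y-> q3 -y-> q0 -y-> q3 -x-> q4 -y-> q3 -x-> q4 -y-> q3 -y-> q0
After 20 symbols: q0.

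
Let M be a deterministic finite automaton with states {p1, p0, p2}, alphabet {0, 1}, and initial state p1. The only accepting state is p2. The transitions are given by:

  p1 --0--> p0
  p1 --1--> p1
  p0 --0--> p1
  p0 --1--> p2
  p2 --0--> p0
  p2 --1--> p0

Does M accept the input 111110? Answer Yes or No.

No

p1 → p1 → p1 → p1 → p1 → p1 → p0
End state p0 is not accepting.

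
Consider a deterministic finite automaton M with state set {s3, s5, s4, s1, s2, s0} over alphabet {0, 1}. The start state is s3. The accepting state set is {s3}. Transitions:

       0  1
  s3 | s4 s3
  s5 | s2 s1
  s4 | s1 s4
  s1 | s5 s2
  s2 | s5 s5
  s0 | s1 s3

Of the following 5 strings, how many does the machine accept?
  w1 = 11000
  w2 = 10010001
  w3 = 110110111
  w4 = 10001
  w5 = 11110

0

w1: Trace: s3 -1-> s3 -1-> s3 -0-> s4 -0-> s1 -0-> s5  → end s5, rejected
w2: Trace: s3 -1-> s3 -0-> s4 -0-> s1 -1-> s2 -0-> s5 -0-> s2 -0-> s5 -1-> s1  → end s1, rejected
w3: Trace: s3 -1-> s3 -1-> s3 -0-> s4 -1-> s4 -1-> s4 -0-> s1 -1-> s2 -1-> s5 -1-> s1  → end s1, rejected
w4: Trace: s3 -1-> s3 -0-> s4 -0-> s1 -0-> s5 -1-> s1  → end s1, rejected
w5: Trace: s3 -1-> s3 -1-> s3 -1-> s3 -1-> s3 -0-> s4  → end s4, rejected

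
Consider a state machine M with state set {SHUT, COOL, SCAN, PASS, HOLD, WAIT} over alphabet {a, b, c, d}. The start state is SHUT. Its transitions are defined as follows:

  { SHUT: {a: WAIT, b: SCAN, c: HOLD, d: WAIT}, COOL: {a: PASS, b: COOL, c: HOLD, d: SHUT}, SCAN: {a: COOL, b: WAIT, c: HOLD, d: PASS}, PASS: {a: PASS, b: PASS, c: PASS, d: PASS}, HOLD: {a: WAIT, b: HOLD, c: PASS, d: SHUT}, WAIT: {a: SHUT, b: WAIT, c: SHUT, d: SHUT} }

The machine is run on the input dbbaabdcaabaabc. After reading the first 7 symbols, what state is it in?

SHUT

start at SHUT
read 'd': SHUT → WAIT
read 'b': WAIT → WAIT
read 'b': WAIT → WAIT
read 'a': WAIT → SHUT
read 'a': SHUT → WAIT
read 'b': WAIT → WAIT
read 'd': WAIT → SHUT
After 7 symbols: SHUT.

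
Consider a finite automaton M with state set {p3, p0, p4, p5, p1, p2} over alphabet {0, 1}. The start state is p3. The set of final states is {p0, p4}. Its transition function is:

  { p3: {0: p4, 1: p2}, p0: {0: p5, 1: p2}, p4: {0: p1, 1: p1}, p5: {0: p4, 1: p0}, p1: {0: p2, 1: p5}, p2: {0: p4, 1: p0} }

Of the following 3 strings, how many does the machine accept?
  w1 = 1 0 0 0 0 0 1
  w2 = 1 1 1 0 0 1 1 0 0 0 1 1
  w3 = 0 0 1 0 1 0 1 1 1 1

w1: Trace: p3 -1-> p2 -0-> p4 -0-> p1 -0-> p2 -0-> p4 -0-> p1 -1-> p5  → end p5, rejected
w2: Trace: p3 -1-> p2 -1-> p0 -1-> p2 -0-> p4 -0-> p1 -1-> p5 -1-> p0 -0-> p5 -0-> p4 -0-> p1 -1-> p5 -1-> p0  → end p0, accepted
w3: Trace: p3 -0-> p4 -0-> p1 -1-> p5 -0-> p4 -1-> p1 -0-> p2 -1-> p0 -1-> p2 -1-> p0 -1-> p2  → end p2, rejected

1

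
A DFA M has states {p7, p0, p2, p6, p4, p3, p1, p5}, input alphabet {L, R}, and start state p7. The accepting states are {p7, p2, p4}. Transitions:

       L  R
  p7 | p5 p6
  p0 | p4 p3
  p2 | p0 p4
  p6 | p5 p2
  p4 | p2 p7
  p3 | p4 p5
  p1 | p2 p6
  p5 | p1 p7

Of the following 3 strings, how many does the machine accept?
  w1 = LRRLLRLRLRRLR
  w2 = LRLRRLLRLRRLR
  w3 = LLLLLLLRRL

2

w1: Trace: p7 -L-> p5 -R-> p7 -R-> p6 -L-> p5 -L-> p1 -R-> p6 -L-> p5 -R-> p7 -L-> p5 -R-> p7 -R-> p6 -L-> p5 -R-> p7  → end p7, accepted
w2: Trace: p7 -L-> p5 -R-> p7 -L-> p5 -R-> p7 -R-> p6 -L-> p5 -L-> p1 -R-> p6 -L-> p5 -R-> p7 -R-> p6 -L-> p5 -R-> p7  → end p7, accepted
w3: Trace: p7 -L-> p5 -L-> p1 -L-> p2 -L-> p0 -L-> p4 -L-> p2 -L-> p0 -R-> p3 -R-> p5 -L-> p1  → end p1, rejected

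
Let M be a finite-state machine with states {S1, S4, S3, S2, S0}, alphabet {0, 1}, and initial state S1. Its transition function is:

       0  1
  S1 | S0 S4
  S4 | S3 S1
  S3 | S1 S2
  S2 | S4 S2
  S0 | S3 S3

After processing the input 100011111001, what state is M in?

Trace: S1 -1-> S4 -0-> S3 -0-> S1 -0-> S0 -1-> S3 -1-> S2 -1-> S2 -1-> S2 -1-> S2 -0-> S4 -0-> S3 -1-> S2

S2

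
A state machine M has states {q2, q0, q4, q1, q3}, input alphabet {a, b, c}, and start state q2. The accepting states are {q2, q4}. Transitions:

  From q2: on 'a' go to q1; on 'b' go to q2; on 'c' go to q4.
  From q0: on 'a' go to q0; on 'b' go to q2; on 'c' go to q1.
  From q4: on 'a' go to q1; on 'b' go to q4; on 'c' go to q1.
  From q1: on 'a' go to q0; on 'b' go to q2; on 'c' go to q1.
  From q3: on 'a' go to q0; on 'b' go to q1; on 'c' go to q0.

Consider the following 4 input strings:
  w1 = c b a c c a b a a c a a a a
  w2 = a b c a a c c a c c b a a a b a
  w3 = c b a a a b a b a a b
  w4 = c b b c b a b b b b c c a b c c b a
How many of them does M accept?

1

w1: Trace: q2 -c-> q4 -b-> q4 -a-> q1 -c-> q1 -c-> q1 -a-> q0 -b-> q2 -a-> q1 -a-> q0 -c-> q1 -a-> q0 -a-> q0 -a-> q0 -a-> q0  → end q0, rejected
w2: Trace: q2 -a-> q1 -b-> q2 -c-> q4 -a-> q1 -a-> q0 -c-> q1 -c-> q1 -a-> q0 -c-> q1 -c-> q1 -b-> q2 -a-> q1 -a-> q0 -a-> q0 -b-> q2 -a-> q1  → end q1, rejected
w3: Trace: q2 -c-> q4 -b-> q4 -a-> q1 -a-> q0 -a-> q0 -b-> q2 -a-> q1 -b-> q2 -a-> q1 -a-> q0 -b-> q2  → end q2, accepted
w4: Trace: q2 -c-> q4 -b-> q4 -b-> q4 -c-> q1 -b-> q2 -a-> q1 -b-> q2 -b-> q2 -b-> q2 -b-> q2 -c-> q4 -c-> q1 -a-> q0 -b-> q2 -c-> q4 -c-> q1 -b-> q2 -a-> q1  → end q1, rejected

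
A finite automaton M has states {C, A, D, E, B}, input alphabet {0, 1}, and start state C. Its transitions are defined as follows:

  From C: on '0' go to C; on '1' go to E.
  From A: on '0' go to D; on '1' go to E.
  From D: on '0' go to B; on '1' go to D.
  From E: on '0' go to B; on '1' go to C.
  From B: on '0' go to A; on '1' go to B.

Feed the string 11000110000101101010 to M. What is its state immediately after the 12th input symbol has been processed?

Trace: C -1-> E -1-> C -0-> C -0-> C -0-> C -1-> E -1-> C -0-> C -0-> C -0-> C -0-> C -1-> E
After 12 symbols: E.

E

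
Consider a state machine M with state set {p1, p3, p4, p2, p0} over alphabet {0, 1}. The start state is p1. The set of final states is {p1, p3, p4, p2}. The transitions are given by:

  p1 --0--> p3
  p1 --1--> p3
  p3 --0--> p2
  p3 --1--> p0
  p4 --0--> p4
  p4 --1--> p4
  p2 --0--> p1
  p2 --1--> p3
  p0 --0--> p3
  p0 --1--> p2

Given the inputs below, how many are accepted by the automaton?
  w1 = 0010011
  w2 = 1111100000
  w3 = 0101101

2

w1: Trace: p1 -0-> p3 -0-> p2 -1-> p3 -0-> p2 -0-> p1 -1-> p3 -1-> p0  → end p0, rejected
w2: Trace: p1 -1-> p3 -1-> p0 -1-> p2 -1-> p3 -1-> p0 -0-> p3 -0-> p2 -0-> p1 -0-> p3 -0-> p2  → end p2, accepted
w3: Trace: p1 -0-> p3 -1-> p0 -0-> p3 -1-> p0 -1-> p2 -0-> p1 -1-> p3  → end p3, accepted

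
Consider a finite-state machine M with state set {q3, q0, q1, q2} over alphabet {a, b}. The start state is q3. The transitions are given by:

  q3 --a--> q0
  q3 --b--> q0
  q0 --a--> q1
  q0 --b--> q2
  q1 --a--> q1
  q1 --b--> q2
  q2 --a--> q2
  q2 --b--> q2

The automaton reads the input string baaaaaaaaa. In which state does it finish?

start at q3
read 'b': q3 → q0
read 'a': q0 → q1
read 'a': q1 → q1
read 'a': q1 → q1
read 'a': q1 → q1
read 'a': q1 → q1
read 'a': q1 → q1
read 'a': q1 → q1
read 'a': q1 → q1
read 'a': q1 → q1

q1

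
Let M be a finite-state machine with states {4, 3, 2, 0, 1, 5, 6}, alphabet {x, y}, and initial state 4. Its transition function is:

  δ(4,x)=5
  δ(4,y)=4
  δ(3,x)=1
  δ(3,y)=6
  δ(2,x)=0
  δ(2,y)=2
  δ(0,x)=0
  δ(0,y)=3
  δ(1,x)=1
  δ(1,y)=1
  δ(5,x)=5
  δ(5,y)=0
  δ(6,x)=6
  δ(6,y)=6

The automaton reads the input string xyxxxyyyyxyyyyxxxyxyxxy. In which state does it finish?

Trace: 4 -x-> 5 -y-> 0 -x-> 0 -x-> 0 -x-> 0 -y-> 3 -y-> 6 -y-> 6 -y-> 6 -x-> 6 -y-> 6 -y-> 6 -y-> 6 -y-> 6 -x-> 6 -x-> 6 -x-> 6 -y-> 6 -x-> 6 -y-> 6 -x-> 6 -x-> 6 -y-> 6

6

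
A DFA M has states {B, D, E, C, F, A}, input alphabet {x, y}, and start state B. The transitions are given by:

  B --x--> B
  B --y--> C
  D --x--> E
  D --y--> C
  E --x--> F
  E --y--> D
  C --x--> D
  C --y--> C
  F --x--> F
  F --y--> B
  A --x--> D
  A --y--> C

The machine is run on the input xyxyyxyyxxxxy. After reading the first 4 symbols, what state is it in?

C

Trace: B -x-> B -y-> C -x-> D -y-> C
After 4 symbols: C.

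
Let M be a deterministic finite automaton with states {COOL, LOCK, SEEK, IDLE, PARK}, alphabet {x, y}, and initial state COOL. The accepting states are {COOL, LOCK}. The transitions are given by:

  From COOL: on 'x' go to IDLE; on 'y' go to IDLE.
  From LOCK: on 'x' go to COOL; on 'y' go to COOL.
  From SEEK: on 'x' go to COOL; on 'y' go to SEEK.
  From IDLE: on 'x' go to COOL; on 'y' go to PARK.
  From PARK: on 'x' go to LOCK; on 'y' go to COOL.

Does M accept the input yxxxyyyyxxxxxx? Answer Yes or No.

No

start at COOL
read 'y': COOL → IDLE
read 'x': IDLE → COOL
read 'x': COOL → IDLE
read 'x': IDLE → COOL
read 'y': COOL → IDLE
read 'y': IDLE → PARK
read 'y': PARK → COOL
read 'y': COOL → IDLE
read 'x': IDLE → COOL
read 'x': COOL → IDLE
read 'x': IDLE → COOL
read 'x': COOL → IDLE
read 'x': IDLE → COOL
read 'x': COOL → IDLE
End state IDLE is not accepting.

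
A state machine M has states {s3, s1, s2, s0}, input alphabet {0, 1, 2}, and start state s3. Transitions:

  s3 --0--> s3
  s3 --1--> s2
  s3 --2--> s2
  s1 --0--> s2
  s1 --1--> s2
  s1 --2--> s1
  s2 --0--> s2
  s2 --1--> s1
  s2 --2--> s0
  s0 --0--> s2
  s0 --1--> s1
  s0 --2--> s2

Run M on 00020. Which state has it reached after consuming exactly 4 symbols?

s3 → s3 → s3 → s3 → s2
After 4 symbols: s2.

s2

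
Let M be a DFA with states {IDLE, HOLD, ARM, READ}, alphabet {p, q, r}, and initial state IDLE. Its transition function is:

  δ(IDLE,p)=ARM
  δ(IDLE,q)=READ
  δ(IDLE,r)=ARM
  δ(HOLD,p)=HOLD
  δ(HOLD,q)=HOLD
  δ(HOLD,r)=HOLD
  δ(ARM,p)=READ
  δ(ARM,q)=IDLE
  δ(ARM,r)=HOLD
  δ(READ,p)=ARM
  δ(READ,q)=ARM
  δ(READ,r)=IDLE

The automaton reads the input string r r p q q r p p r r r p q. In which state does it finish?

Trace: IDLE -r-> ARM -r-> HOLD -p-> HOLD -q-> HOLD -q-> HOLD -r-> HOLD -p-> HOLD -p-> HOLD -r-> HOLD -r-> HOLD -r-> HOLD -p-> HOLD -q-> HOLD

HOLD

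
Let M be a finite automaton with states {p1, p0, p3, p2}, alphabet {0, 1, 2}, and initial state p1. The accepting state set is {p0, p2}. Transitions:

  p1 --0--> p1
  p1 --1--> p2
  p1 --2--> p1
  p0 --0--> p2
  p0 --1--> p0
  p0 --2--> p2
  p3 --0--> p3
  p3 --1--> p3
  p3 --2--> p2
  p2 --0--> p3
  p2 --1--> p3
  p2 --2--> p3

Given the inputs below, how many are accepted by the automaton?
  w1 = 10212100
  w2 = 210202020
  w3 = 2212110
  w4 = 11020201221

0

w1: Trace: p1 -1-> p2 -0-> p3 -2-> p2 -1-> p3 -2-> p2 -1-> p3 -0-> p3 -0-> p3  → end p3, rejected
w2: Trace: p1 -2-> p1 -1-> p2 -0-> p3 -2-> p2 -0-> p3 -2-> p2 -0-> p3 -2-> p2 -0-> p3  → end p3, rejected
w3: Trace: p1 -2-> p1 -2-> p1 -1-> p2 -2-> p3 -1-> p3 -1-> p3 -0-> p3  → end p3, rejected
w4: Trace: p1 -1-> p2 -1-> p3 -0-> p3 -2-> p2 -0-> p3 -2-> p2 -0-> p3 -1-> p3 -2-> p2 -2-> p3 -1-> p3  → end p3, rejected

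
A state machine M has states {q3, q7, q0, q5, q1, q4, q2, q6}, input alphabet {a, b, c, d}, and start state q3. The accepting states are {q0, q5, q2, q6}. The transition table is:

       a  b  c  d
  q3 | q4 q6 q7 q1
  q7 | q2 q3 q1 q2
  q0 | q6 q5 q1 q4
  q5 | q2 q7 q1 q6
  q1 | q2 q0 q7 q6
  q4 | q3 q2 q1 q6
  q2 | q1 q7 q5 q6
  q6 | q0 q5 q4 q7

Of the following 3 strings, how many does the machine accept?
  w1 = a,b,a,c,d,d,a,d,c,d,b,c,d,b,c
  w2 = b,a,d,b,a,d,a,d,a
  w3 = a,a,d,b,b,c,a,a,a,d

1

w1:
  start at q3
  read 'a': q3 → q4
  read 'b': q4 → q2
  read 'a': q2 → q1
  read 'c': q1 → q7
  read 'd': q7 → q2
  read 'd': q2 → q6
  read 'a': q6 → q0
  read 'd': q0 → q4
  read 'c': q4 → q1
  read 'd': q1 → q6
  read 'b': q6 → q5
  read 'c': q5 → q1
  read 'd': q1 → q6
  read 'b': q6 → q5
  read 'c': q5 → q1
  end q1, rejected
w2:
  start at q3
  read 'b': q3 → q6
  read 'a': q6 → q0
  read 'd': q0 → q4
  read 'b': q4 → q2
  read 'a': q2 → q1
  read 'd': q1 → q6
  read 'a': q6 → q0
  read 'd': q0 → q4
  read 'a': q4 → q3
  end q3, rejected
w3:
  start at q3
  read 'a': q3 → q4
  read 'a': q4 → q3
  read 'd': q3 → q1
  read 'b': q1 → q0
  read 'b': q0 → q5
  read 'c': q5 → q1
  read 'a': q1 → q2
  read 'a': q2 → q1
  read 'a': q1 → q2
  read 'd': q2 → q6
  end q6, accepted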